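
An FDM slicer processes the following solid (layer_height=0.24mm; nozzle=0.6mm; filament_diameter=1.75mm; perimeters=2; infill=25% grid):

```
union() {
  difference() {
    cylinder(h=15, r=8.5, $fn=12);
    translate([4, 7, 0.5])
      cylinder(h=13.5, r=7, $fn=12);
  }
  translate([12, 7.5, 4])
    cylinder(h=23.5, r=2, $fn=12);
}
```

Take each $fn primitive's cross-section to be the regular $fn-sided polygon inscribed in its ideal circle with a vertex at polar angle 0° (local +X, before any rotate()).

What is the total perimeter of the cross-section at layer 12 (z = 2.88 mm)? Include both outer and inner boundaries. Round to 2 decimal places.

54.39 mm

At z = 2.88 mm: the cylinder: section is a regular 12-gon, circumradius r=8.5 (perimeter = 2·12·8.500·sin(180°/12) = 52.80 mm); the r=7 cylinder at (4, 7) gives a regular 12-gon of circumradius 7 (constant along its height) (perimeter = 2·12·7.000·sin(180°/12) = 43.48 mm); Subtracting the remaining from the first: starting from the r=8.5 cylinder, the r=7 cylinder at (4, 7) partially overlaps it — only the 63.48 mm² overlap (of its 147.00 mm²) is removed, clipping the outline — boundary = 54.39 mm; the cylinder at (12, 7.5) is absent (z outside [4, 27.5]); Merging all regions: only that combined region is present, so the union is just that shape — boundary = 54.39 mm. Overall, the cross-section is a single solid region. Total boundary length (outer) = 54.39 mm.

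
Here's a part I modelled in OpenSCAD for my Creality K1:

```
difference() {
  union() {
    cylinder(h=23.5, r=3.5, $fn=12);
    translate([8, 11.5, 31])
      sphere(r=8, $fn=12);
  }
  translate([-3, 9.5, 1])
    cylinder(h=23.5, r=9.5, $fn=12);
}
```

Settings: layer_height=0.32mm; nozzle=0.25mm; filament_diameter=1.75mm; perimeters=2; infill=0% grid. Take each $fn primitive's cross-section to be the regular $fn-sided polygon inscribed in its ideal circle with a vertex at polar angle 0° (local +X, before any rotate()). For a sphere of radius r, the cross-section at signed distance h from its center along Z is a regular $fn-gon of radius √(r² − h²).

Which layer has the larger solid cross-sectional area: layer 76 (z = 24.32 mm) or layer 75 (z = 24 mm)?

Layer 76 (z = 24.32): the cylinder does not reach this height (z outside [0, 23.5]); the sphere at (8, 11.5): section is a regular 12-gon, circumradius = √(r²−h²) = √(8²−6.68²) = 4.402 (area = (12/2)·4.402²·sin(360°/12) = 58.13 mm²); Taking the union: only the r=8 sphere at (8, 11.5) is present, so the union is just that shape — area = 58.13 mm²; the r=9.5 cylinder at (-3, 9.5) contributes a regular 12-gon of circumradius 9.5 (area = (12/2)·9.500²·sin(360°/12) = 270.75 mm²); Subtracting the remaining from the first: starting from the result so far (58.13 mm²), the r=9.5 cylinder at (-3, 9.5) partially overlaps it — only the 11.63 mm² overlap (of its 270.75 mm²) is removed, clipping the outline — area = 46.51 mm². So its area = 46.51 mm². Layer 75 (z = 24): the cylinder does not reach this height (z outside [0, 23.5]); the sphere at (8, 11.5): section is a regular 12-gon, circumradius = √(r²−h²) = √(8²−7²) = 3.873 (area = (12/2)·3.873²·sin(360°/12) = 45.00 mm²); Taking the union: only the r=8 sphere at (8, 11.5) is present, so the union is just that shape — area = 45.00 mm²; the r=9.5 cylinder at (-3, 9.5) gives a regular 12-gon of circumradius 9.5 (constant along its height) (area = (12/2)·9.500²·sin(360°/12) = 270.75 mm²); Taking the first minus the rest: starting from that combined region (45.00 mm²), the r=9.5 cylinder at (-3, 9.5) partially overlaps it — only the 7.74 mm² overlap (of its 270.75 mm²) is removed, clipping the outline — area = 37.26 mm². So its area = 37.26 mm². Layer 76 is larger (46.51 vs 37.26 mm²).

layer 76 (z = 24.32 mm)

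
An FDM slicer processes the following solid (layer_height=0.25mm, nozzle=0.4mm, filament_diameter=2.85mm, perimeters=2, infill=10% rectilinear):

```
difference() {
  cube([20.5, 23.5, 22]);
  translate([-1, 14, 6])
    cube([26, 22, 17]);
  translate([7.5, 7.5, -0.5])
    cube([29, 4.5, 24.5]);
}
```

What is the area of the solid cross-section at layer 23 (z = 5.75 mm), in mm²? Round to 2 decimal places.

423.25 mm²

At z = 5.75 mm: the cube (footprint 20.5×23.5) is included at this height (area 481.75 mm²); the cube at (-1, 14) does not reach this height (z outside [6, 23]); the 29×4.5 cube at (7.5, 7.5) contributes its full rectangle (area 130.50 mm²); Subtracting the remaining from the first: starting from the 20.5×23.5 cube (481.75 mm²), the 29×4.5 cube at (7.5, 7.5) partially overlaps it — only the 58.50 mm² overlap (of its 130.50 mm²) is removed, clipping the outline — area = 423.25 mm². Overall, the cross-section is a single solid region. Net area = 423.25 mm².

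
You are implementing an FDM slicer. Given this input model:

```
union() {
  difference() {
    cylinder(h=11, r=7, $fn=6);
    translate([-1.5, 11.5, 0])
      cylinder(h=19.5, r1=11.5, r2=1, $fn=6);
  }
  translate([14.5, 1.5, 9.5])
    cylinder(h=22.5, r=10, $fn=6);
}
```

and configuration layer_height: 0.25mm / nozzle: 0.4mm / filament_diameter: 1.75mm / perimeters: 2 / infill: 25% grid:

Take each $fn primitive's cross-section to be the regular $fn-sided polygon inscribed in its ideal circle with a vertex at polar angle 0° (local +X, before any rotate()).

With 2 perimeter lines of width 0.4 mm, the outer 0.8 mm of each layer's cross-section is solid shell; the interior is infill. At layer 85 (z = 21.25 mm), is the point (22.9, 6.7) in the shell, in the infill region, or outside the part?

At z = 21.25 mm: the cylinder is absent (z outside [0, 11]); the cone at (-1.5, 11.5) is absent (z outside [0, 19.5]); Taking the first minus the rest: the first operand is absent here, so nothing remains; the r=10 cylinder at (14.5, 1.5) gives a regular 6-gon of circumradius 10 (constant along its height); Taking the union: only the r=10 cylinder at (14.5, 1.5) is present, so the union is just that shape — 1 connected region. Overall, the cross-section is a single solid region. The nearest boundary edge runs (24.50, 1.50)→(19.50, 10.16); distance from the point to it = 1.21 mm. The point is not inside any of the regions above, so it lies outside the cross-section (1.21 mm from the nearest boundary).

outside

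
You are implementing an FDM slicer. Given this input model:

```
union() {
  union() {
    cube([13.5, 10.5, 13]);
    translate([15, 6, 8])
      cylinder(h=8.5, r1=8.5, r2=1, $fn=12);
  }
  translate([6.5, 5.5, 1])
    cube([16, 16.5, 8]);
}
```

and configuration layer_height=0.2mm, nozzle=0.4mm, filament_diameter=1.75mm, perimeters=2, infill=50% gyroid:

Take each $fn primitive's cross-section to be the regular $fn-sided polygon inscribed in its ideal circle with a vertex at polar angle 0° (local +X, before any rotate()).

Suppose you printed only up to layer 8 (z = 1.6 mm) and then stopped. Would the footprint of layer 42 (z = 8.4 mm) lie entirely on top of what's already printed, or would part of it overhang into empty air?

part overhangs

Compare the two slices. At z = 1.6: the 13.5×10.5 cube contributes its full rectangle (area 141.75 mm²); the cone at (15, 6) is not intersected at this z (z outside [8, 16.5]); Merging all regions: only the 13.5×10.5 cube is present, so the union is just that shape — area = 141.75 mm²; the 16×16.5 cube at (6.5, 5.5) contributes its full rectangle (area 264.00 mm²); Merging all regions: the regions partially overlap — summed areas 405.75 mm² minus the doubly-counted overlap 35.00 mm² gives 370.75 mm² — area = 370.75 mm². At z = 8.4: the 13.5×10.5 cube contributes its full rectangle (area 141.75 mm²); the cone at (15, 6) (r1=8.5→r2=1) has section circumradius 8.147 here — a regular 12-gon (area = (12/2)·8.147²·sin(360°/12) = 199.12 mm²); Taking the union: the regions partially overlap — summed areas 340.87 mm² minus the doubly-counted overlap 60.83 mm² gives 280.04 mm² — area = 280.04 mm²; the cube at (6.5, 5.5) is present — its section is the full 16×16.5 rectangle (area 264.00 mm²); Combining (union): the regions partially overlap — summed areas 544.04 mm² minus the doubly-counted overlap 111.15 mm² gives 432.89 mm² — area = 432.89 mm². Checking containment: at z = 8.4 the cross-section extends beyond the z = 1.6 cross-section by about 62.14 mm².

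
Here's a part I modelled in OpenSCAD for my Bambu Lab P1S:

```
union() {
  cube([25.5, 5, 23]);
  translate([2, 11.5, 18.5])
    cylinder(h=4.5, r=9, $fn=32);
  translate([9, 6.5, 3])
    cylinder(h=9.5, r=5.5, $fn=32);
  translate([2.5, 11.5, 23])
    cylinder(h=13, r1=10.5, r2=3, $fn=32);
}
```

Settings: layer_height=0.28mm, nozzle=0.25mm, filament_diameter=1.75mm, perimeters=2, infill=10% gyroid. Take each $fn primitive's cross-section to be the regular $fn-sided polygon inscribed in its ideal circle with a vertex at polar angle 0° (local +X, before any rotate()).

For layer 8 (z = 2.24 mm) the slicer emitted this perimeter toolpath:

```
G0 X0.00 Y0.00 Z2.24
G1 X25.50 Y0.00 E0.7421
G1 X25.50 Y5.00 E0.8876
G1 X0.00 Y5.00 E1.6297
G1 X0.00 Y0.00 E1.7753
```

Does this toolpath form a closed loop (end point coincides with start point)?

Start point (G0): (0.00, 0.00). End point (last G1): the path returns to the start — closed.

yes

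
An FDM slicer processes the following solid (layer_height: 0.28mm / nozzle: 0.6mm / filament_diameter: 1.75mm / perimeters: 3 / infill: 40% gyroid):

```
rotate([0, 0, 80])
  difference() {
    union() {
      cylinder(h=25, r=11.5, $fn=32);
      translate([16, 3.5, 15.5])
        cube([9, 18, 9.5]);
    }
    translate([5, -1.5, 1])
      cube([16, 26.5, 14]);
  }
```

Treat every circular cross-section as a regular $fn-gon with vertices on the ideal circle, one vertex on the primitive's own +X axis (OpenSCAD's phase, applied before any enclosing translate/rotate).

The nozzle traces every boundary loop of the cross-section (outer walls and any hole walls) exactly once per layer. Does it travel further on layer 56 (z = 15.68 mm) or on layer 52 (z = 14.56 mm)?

layer 56 (z = 15.68 mm)

Layer 56 (z = 15.68): the r=11.5 cylinder gives a regular 32-gon of circumradius 11.5 (constant along its height) (perimeter = 2·32·11.500·sin(180°/32) = 72.14 mm); the 9×18 cube at (16, 3.5) contributes its full rectangle (perimeter 54.00 mm); Combining (union): the 2 present regions are separate (no shared area or edge), so areas and boundary lengths simply add and each stays a separate island — boundary = 126.14 mm; the cube at (5, -1.5) does not reach this height (z outside [1, 15]); Subtracting the remaining from the first: none of the subtracted shapes is present at this height, so that combined region is unchanged — boundary = 126.14 mm; (rotated 80° about Z; rotation is an isometry so areas/perimeters/island counts are preserved). So its perimeter = 126.14 mm. Layer 52 (z = 14.56): the r=11.5 cylinder contributes a regular 32-gon of circumradius 11.5 (perimeter = 2·32·11.500·sin(180°/32) = 72.14 mm); the cube at (16, 3.5) is absent (z outside [15.5, 25]); Merging all regions: only the r=11.5 cylinder is present, so the union is just that shape — boundary = 72.14 mm; the cube at (5, -1.5) (footprint 16×26.5) is included at this height (perimeter 85.00 mm); After the difference (first − rest): starting from that combined region, the 16×26.5 cube at (5, -1.5) partially overlaps it — only the 57.39 mm² overlap (of its 424.00 mm²) is removed, clipping the outline — boundary = 75.94 mm; (rotated 80° about Z; rotation is an isometry so areas/perimeters/island counts are preserved). So its perimeter = 75.94 mm. Layer 56 is larger (126.14 vs 75.94 mm).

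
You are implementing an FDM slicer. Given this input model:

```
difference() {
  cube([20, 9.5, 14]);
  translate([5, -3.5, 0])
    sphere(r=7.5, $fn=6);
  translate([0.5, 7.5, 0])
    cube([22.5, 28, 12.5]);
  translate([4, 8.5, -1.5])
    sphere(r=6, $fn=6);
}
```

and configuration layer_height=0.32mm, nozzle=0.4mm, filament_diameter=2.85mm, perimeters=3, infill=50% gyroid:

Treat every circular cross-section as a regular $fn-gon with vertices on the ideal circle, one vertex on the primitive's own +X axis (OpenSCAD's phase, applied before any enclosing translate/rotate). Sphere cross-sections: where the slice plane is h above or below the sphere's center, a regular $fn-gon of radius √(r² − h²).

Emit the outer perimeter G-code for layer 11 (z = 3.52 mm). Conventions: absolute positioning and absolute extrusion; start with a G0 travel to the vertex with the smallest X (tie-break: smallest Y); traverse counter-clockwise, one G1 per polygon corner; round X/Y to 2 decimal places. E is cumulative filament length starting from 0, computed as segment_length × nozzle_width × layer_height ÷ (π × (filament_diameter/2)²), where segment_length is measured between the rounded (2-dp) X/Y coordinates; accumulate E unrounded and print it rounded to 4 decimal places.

At z = 3.52 mm: the cube (footprint 20×9.5) is included at this height; the r=7.5 sphere at (5, -3.5) contributes a regular 6-gon of circumradius √(7.5²−3.52²) = 6.623; the 22.5×28 cube at (0.5, 7.5) contributes its full rectangle; the sphere at (4, 8.5): section is a regular 6-gon, circumradius = √(r²−h²) = √(6²−5.02²) = 3.286; After the difference (first − rest): starting from the 20×9.5 cube, the r=7.5 sphere at (5, -3.5) partially overlaps it — only the 17.69 mm² overlap (of its 113.95 mm²) is removed, clipping the outline; the 22.5×28 cube at (0.5, 7.5) partially overlaps it — only the 39.00 mm² overlap (of its 630.00 mm²) is removed, clipping the outline; the r=6 sphere at (4, 8.5) partially overlaps it — only the 8.03 mm² overlap (of its 28.06 mm²) is removed, clipping the outline — 1 connected region. The outline is a single polygon with 14 vertices. Extrusion per mm of travel: 0.4 × 0.32 / (π × 1.425²) = 0.020065. Accumulating E over each segment gives final E = 1.2786.

G0 X0.00 Y0.00 Z3.52
G1 X0.40 Y0.00 E0.0080
G1 X1.69 Y2.24 E0.0599
G1 X8.31 Y2.24 E0.1927
G1 X9.60 Y0.00 E0.2446
G1 X20.00 Y0.00 E0.4533
G1 X20.00 Y7.50 E0.6037
G1 X6.71 Y7.50 E0.8704
G1 X5.64 Y5.65 E0.9133
G1 X2.36 Y5.65 E0.9791
G1 X1.29 Y7.50 E1.0220
G1 X0.50 Y7.50 E1.0378
G1 X0.50 Y9.50 E1.0780
G1 X0.00 Y9.50 E1.0880
G1 X0.00 Y0.00 E1.2786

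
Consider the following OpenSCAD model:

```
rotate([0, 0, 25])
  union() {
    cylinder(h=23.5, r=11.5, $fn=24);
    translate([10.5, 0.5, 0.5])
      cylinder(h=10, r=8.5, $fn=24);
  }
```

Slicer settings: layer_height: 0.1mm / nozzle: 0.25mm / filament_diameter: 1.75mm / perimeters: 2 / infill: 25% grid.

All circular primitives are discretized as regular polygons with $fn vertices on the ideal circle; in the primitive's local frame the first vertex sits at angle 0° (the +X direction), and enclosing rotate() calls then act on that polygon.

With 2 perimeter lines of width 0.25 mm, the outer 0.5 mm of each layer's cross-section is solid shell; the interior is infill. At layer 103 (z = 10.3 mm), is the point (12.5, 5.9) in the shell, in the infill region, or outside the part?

infill

At z = 10.3 mm: the cylinder: section is a regular 24-gon, circumradius r=11.5; the r=8.5 cylinder at (10.5, 0.5) gives a regular 24-gon of circumradius 8.5 (constant along its height); Taking the union: the regions partially overlap (shared area 109.06 mm²), so overlapping operands fuse into one piece — 1 connected region; (whole slice rotated 25° about Z — lengths, areas and connectivity unchanged). Overall, the cross-section is a single solid region. Undo the 25° rotation: the query point maps to (13.822, 0.064) in the un-rotated model frame. The nearest boundary edge runs (19.00, 0.50)→(18.71, -1.70); distance from the point to it = 5.08 mm. The point is inside the cross-section and 5.08 mm from the nearest boundary — more than the 0.5 mm shell width (2 × 0.25), so it's in the infill interior.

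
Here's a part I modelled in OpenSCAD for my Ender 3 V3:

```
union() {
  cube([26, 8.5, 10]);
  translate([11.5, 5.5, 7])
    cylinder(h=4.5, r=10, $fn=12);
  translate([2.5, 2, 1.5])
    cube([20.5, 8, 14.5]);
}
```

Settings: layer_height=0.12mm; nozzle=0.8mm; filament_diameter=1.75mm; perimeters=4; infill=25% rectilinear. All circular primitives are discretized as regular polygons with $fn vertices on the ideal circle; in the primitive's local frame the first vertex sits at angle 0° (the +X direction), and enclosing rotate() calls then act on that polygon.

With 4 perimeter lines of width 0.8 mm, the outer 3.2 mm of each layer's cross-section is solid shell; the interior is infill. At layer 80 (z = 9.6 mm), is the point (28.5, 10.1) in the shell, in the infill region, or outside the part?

At z = 9.6 mm: the cube (footprint 26×8.5) is included at this height; the cylinder at (11.5, 5.5): section is a regular 12-gon, circumradius r=10; the cube at (2.5, 2) (footprint 20.5×8) is included at this height; Combining (union): the regions partially overlap (shared area 319.46 mm²), so overlapping operands fuse into one piece — 1 connected region. Overall, the cross-section is a single solid region. The nearest boundary edge runs (23.00, 8.50)→(26.00, 8.50); distance from the point to it = 2.97 mm. The point is not inside any of the regions above, so it lies outside the cross-section (2.97 mm from the nearest boundary).

outside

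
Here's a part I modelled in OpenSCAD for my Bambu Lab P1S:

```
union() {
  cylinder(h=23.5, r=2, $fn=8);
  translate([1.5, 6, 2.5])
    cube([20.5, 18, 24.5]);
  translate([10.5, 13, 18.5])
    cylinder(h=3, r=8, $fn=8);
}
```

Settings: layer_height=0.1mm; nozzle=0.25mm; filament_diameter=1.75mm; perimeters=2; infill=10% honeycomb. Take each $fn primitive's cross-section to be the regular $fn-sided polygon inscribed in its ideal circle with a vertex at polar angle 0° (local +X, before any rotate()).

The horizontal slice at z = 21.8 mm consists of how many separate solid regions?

At z = 21.8 mm: the r=2 cylinder gives a regular 8-gon of circumradius 2 (constant along its height); the cube at (1.5, 6) is present — its section is the full 20.5×18 rectangle; the cylinder at (10.5, 13) is not intersected at this z (z outside [18.5, 21.5]); Combining (union): the 2 present regions are separate (no shared area or edge), so areas and boundary lengths simply add and each stays a separate island — 2 connected regions. The result has 2 disconnected regions.

2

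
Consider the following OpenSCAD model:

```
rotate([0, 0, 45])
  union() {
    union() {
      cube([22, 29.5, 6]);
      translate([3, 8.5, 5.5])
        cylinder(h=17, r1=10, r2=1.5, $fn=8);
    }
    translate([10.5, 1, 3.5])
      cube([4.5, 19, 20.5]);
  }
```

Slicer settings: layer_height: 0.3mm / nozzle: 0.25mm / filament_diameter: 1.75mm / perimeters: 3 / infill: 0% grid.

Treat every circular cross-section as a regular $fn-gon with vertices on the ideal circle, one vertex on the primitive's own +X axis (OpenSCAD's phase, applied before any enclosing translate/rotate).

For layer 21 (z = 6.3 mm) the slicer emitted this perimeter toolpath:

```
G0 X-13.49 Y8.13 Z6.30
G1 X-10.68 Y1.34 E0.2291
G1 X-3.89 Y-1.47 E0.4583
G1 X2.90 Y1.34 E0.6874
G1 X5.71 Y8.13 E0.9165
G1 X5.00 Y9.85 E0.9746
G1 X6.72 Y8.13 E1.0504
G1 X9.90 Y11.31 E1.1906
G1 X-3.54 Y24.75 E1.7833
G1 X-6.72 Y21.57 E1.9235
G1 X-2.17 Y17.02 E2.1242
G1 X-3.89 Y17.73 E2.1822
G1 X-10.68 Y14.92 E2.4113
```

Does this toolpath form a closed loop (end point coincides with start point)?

no

Start point (G0): (-13.49, 8.13). End point (last G1): the path does not return to the start — open.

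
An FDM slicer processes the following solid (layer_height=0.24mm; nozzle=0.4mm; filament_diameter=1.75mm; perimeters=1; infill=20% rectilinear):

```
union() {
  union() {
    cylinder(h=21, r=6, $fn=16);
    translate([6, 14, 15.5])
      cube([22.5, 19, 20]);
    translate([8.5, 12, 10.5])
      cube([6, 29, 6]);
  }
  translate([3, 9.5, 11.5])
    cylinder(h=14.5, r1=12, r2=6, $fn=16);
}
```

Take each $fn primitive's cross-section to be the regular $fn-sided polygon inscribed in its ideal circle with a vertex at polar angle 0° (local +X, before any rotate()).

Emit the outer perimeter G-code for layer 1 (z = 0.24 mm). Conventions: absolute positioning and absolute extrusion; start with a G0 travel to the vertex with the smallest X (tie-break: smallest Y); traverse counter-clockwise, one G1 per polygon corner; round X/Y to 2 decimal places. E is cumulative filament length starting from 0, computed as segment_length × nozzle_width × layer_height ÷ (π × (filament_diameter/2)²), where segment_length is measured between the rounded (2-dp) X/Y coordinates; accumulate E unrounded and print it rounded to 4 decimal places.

G0 X-6.00 Y0.00 Z0.24
G1 X-5.54 Y-2.30 E0.0936
G1 X-4.24 Y-4.24 E0.1868
G1 X-2.30 Y-5.54 E0.2800
G1 X0.00 Y-6.00 E0.3736
G1 X2.30 Y-5.54 E0.4673
G1 X4.24 Y-4.24 E0.5605
G1 X5.54 Y-2.30 E0.6537
G1 X6.00 Y0.00 E0.7473
G1 X5.54 Y2.30 E0.8409
G1 X4.24 Y4.24 E0.9341
G1 X2.30 Y5.54 E1.0273
G1 X0.00 Y6.00 E1.1209
G1 X-2.30 Y5.54 E1.2146
G1 X-4.24 Y4.24 E1.3078
G1 X-5.54 Y2.30 E1.4010
G1 X-6.00 Y0.00 E1.4946

At z = 0.24 mm: the r=6 cylinder gives a regular 16-gon of circumradius 6 (constant along its height); the cube at (6, 14) does not reach this height (z outside [15.5, 35.5]); the cube at (8.5, 12) is absent (z outside [10.5, 16.5]); Merging all regions: only the r=6 cylinder is present, so the union is just that shape — 1 connected region; the cone at (3, 9.5) is absent (z outside [11.5, 26]); Merging all regions: only that combined region is present, so the union is just that shape — 1 connected region. The outline is a single polygon with 16 vertices. Extrusion per mm of travel: 0.4 × 0.24 / (π × 0.875²) = 0.039912. Accumulating E over each segment gives final E = 1.4946.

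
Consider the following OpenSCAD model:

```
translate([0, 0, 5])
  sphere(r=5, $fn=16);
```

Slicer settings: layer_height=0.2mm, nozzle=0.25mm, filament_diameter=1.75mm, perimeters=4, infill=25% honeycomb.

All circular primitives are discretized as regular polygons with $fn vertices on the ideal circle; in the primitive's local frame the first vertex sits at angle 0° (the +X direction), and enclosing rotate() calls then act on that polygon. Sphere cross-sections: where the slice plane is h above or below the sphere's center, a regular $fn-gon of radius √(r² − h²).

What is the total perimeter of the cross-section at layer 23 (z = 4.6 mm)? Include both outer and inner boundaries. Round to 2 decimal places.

At z = 4.6 mm: the r=5 sphere contributes a regular 16-gon of circumradius √(5²−0.4²) = 4.984 (perimeter = 2·16·4.984·sin(180°/16) = 31.11 mm). Overall, the cross-section is a single solid region. Total boundary length (outer) = 31.11 mm.

31.11 mm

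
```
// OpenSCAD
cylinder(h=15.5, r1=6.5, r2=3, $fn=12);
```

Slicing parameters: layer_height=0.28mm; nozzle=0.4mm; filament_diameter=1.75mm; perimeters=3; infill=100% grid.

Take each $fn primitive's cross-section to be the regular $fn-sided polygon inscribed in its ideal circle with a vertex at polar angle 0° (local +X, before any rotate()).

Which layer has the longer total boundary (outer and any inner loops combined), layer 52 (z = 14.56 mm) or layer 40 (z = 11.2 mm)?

layer 40 (z = 11.2 mm)

Layer 52 (z = 14.56): the cone contributes a regular 12-gon of circumradius 3.212 (interpolated between r1=6.5 and r2=3 at t=0.939) (perimeter = 2·12·3.212·sin(180°/12) = 19.95 mm). So its perimeter = 19.95 mm. Layer 40 (z = 11.2): the cone contributes a regular 12-gon of circumradius 3.971 (interpolated between r1=6.5 and r2=3 at t=0.723) (perimeter = 2·12·3.971·sin(180°/12) = 24.67 mm). So its perimeter = 24.67 mm. Layer 40 is larger (24.67 vs 19.95 mm).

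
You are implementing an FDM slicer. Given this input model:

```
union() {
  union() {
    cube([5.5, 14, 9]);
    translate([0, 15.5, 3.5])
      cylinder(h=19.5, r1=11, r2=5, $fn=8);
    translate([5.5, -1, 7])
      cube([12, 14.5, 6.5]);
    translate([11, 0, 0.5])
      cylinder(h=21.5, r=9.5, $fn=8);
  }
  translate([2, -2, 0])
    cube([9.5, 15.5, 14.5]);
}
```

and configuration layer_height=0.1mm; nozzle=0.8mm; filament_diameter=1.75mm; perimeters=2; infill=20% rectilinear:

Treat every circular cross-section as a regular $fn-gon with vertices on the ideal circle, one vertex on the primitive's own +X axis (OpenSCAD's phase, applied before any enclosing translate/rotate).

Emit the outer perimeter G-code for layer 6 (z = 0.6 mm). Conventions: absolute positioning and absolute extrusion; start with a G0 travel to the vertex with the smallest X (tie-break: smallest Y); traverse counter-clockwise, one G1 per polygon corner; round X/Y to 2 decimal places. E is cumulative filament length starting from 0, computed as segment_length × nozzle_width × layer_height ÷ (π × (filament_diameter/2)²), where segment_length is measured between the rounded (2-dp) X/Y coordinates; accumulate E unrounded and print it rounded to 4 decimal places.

At z = 0.6 mm: the cube (footprint 5.5×14) is included at this height; the cone at (0, 15.5) is not intersected at this z (z outside [3.5, 23]); the cube at (5.5, -1) is absent (z outside [7, 13.5]); the cylinder at (11, 0): section is a regular 8-gon, circumradius r=9.5; Taking the union: the regions partially overlap (shared area 17.83 mm²), so overlapping operands fuse into one piece — 1 connected region; the cube at (2, -2) is present — its section is the full 9.5×15.5 rectangle; Merging all regions: the regions partially overlap (shared area 116.80 mm²), so overlapping operands fuse into one piece — 1 connected region. The outline is a single polygon with 15 vertices. Extrusion per mm of travel: 0.8 × 0.1 / (π × 0.875²) = 0.033260. Accumulating E over each segment gives final E = 2.4967.

G0 X0.00 Y0.00 Z0.60
G1 X1.50 Y0.00 E0.0499
G1 X2.00 Y-1.21 E0.0934
G1 X2.00 Y-2.00 E0.1197
G1 X2.33 Y-2.00 E0.1307
G1 X4.28 Y-6.72 E0.3005
G1 X11.00 Y-9.50 E0.5424
G1 X17.72 Y-6.72 E0.7843
G1 X20.50 Y0.00 E1.0262
G1 X17.72 Y6.72 E1.2681
G1 X11.50 Y9.29 E1.4919
G1 X11.50 Y13.50 E1.6319
G1 X5.50 Y13.50 E1.8315
G1 X5.50 Y14.00 E1.8481
G1 X0.00 Y14.00 E2.0310
G1 X0.00 Y0.00 E2.4967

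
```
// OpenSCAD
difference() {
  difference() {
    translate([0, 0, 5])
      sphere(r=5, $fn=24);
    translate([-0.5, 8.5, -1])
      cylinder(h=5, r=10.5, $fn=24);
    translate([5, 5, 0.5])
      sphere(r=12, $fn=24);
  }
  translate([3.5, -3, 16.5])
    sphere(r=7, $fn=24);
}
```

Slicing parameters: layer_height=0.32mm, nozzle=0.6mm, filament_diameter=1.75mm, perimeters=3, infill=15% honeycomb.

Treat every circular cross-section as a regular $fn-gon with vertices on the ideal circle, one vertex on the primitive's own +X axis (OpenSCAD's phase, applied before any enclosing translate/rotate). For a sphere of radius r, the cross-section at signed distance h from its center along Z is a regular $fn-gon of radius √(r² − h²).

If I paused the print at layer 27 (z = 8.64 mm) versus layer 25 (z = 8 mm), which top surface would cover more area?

Layer 27 (z = 8.64): the r=5 sphere slices to a regular 24-gon of circumradius 3.428 (√(r²−h²) with h=3.64 from center) (area = (24/2)·3.428²·sin(360°/24) = 36.49 mm²); the cylinder at (-0.5, 8.5) is absent (z outside [-1, 4]); the sphere at (5, 5): section is a regular 24-gon, circumradius = √(r²−h²) = √(12²−8.14²) = 8.817 (area = (24/2)·8.817²·sin(360°/24) = 241.45 mm²); After the difference (first − rest): starting from the r=5 sphere (36.49 mm²), the r=12 sphere at (5, 5) partially overlaps it — only the 28.16 mm² overlap (of its 241.45 mm²) is removed, clipping the outline — area = 8.33 mm²; the sphere at (3.5, -3) does not reach this height (|z−center|=7.860 > r=7); Subtracting the remaining from the first: none of the subtracted shapes is present at this height, so the result so far is unchanged — area = 8.33 mm². So its area = 8.33 mm². Layer 25 (z = 8): the r=5 sphere contributes a regular 24-gon of circumradius √(5²−3²) = 4.000 (area = (24/2)·4.000²·sin(360°/24) = 49.69 mm²); the cylinder at (-0.5, 8.5) does not reach this height (z outside [-1, 4]); the r=12 sphere at (5, 5) contributes a regular 24-gon of circumradius √(12²−7.5²) = 9.367 (area = (24/2)·9.367²·sin(360°/24) = 272.54 mm²); Subtracting the remaining from the first: starting from the r=5 sphere (49.69 mm²), the r=12 sphere at (5, 5) partially overlaps it — only the 40.12 mm² overlap (of its 272.54 mm²) is removed, clipping the outline — area = 9.57 mm²; the sphere at (3.5, -3) is absent (|z−center|=8.500 > r=7); After the difference (first − rest): none of the subtracted shapes is present at this height, so the result so far is unchanged — area = 9.57 mm². So its area = 9.57 mm². Layer 25 is larger (9.57 vs 8.33 mm²).

layer 25 (z = 8 mm)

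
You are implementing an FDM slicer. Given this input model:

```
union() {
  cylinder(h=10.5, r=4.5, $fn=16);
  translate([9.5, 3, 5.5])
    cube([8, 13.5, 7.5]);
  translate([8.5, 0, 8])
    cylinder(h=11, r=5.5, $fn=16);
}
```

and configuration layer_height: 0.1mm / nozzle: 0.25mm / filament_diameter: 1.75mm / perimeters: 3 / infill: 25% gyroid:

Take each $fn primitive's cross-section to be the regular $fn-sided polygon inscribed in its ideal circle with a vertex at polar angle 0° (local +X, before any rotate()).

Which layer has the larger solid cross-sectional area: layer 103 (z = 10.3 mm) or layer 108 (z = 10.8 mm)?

Layer 103 (z = 10.3): the cylinder: section is a regular 16-gon, circumradius r=4.5 (area = (16/2)·4.500²·sin(360°/16) = 61.99 mm²); the 8×13.5 cube at (9.5, 3) contributes its full rectangle (area 108.00 mm²); the cylinder at (8.5, 0): section is a regular 16-gon, circumradius r=5.5 (area = (16/2)·5.500²·sin(360°/16) = 92.61 mm²); Merging all regions: the regions partially overlap — summed areas 262.60 mm² minus the doubly-counted overlap 9.99 mm² gives 252.61 mm² — area = 252.61 mm². So its area = 252.61 mm². Layer 108 (z = 10.8): the cylinder is not intersected at this z (z outside [0, 10.5]); the cube at (9.5, 3) is present — its section is the full 8×13.5 rectangle (area 108.00 mm²); the r=5.5 cylinder at (8.5, 0) gives a regular 16-gon of circumradius 5.5 (constant along its height) (area = (16/2)·5.500²·sin(360°/16) = 92.61 mm²); Combining (union): the regions partially overlap — summed areas 200.61 mm² minus the doubly-counted overlap 5.33 mm² gives 195.27 mm² — area = 195.27 mm². So its area = 195.27 mm². Layer 103 is larger (252.61 vs 195.27 mm²).

layer 103 (z = 10.3 mm)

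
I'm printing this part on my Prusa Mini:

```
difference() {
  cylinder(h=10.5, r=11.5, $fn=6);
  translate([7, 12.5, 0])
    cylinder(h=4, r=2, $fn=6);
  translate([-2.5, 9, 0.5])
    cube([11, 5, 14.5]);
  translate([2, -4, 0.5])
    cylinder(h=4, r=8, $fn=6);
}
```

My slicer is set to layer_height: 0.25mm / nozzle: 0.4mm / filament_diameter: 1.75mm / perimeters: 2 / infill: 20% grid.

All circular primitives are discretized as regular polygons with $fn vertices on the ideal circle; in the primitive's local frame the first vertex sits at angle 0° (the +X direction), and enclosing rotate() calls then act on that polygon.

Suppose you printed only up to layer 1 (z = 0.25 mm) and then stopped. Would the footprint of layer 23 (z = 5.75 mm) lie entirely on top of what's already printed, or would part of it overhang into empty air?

entirely on top

Compare the two slices. At z = 0.25: the cylinder: section is a regular 6-gon, circumradius r=11.5 (area = (6/2)·11.500²·sin(360°/6) = 343.60 mm²); the r=2 cylinder at (7, 12.5) contributes a regular 6-gon of circumradius 2 (area = (6/2)·2.000²·sin(360°/6) = 10.39 mm²); the cube at (-2.5, 9) does not reach this height (z outside [0.5, 15]); the cylinder at (2, -4) is not intersected at this z (z outside [0.5, 4.5]); Taking the first minus the rest: starting from the r=11.5 cylinder (343.60 mm²), the r=2 cylinder at (7, 12.5) misses the remaining region (no effect) — area = 343.60 mm². At z = 5.75: the r=11.5 cylinder gives a regular 6-gon of circumradius 11.5 (constant along its height) (area = (6/2)·11.500²·sin(360°/6) = 343.60 mm²); the cylinder at (7, 12.5) does not reach this height (z outside [0, 4]); the 11×5 cube at (-2.5, 9) contributes its full rectangle (area 55.00 mm²); the cylinder at (2, -4) does not reach this height (z outside [0.5, 4.5]); Subtracting the remaining from the first: starting from the r=11.5 cylinder (343.60 mm²), the 11×5 cube at (-2.5, 9) partially overlaps it — only the 8.18 mm² overlap (of its 55.00 mm²) is removed, clipping the outline — area = 335.42 mm². Checking containment: the cross-section at z = 5.75 is a subset of the cross-section at z = 0.25.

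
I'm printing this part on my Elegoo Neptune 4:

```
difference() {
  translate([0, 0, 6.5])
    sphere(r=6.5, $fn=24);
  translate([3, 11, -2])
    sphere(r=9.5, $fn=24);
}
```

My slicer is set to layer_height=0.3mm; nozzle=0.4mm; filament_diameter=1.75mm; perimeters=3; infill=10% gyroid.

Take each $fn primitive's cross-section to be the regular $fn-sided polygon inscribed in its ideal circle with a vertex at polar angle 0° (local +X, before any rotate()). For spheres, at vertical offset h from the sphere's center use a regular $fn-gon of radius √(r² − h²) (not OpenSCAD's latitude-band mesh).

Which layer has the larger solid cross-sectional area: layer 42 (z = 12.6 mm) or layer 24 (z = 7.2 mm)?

layer 24 (z = 7.2 mm)

Layer 42 (z = 12.6): the r=6.5 sphere slices to a regular 24-gon of circumradius 2.245 (√(r²−h²) with h=6.1 from center) (area = (24/2)·2.245²·sin(360°/24) = 15.65 mm²); the sphere at (3, 11) is absent (|z−center|=14.600 > r=9.5); Taking the first minus the rest: none of the subtracted shapes is present at this height, so the r=6.5 sphere is unchanged — area = 15.65 mm². So its area = 15.65 mm². Layer 24 (z = 7.2): the r=6.5 sphere slices to a regular 24-gon of circumradius 6.462 (√(r²−h²) with h=0.7 from center) (area = (24/2)·6.462²·sin(360°/24) = 129.70 mm²); the r=9.5 sphere at (3, 11) slices to a regular 24-gon of circumradius 2.369 (√(r²−h²) with h=9.2 from center) (area = (24/2)·2.369²·sin(360°/24) = 17.42 mm²); After the difference (first − rest): starting from the r=6.5 sphere (129.70 mm²), the r=9.5 sphere at (3, 11) misses the remaining region (no effect) — area = 129.70 mm². So its area = 129.70 mm². Layer 24 is larger (129.70 vs 15.65 mm²).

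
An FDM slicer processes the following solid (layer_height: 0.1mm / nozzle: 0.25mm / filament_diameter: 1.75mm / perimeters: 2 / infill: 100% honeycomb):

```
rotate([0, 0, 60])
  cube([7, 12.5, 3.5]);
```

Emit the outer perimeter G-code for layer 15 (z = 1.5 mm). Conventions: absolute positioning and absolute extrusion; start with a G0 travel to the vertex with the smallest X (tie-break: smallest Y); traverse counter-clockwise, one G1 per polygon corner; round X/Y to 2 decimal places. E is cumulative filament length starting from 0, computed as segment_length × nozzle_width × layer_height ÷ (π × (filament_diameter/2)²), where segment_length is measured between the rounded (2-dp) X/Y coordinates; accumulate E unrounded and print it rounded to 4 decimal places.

At z = 1.5 mm: the 7×12.5 cube contributes its full rectangle; (rotated 60° about Z; rotation is an isometry so areas/perimeters/island counts are preserved). The outline is a single polygon with 4 vertices. Extrusion per mm of travel: 0.25 × 0.1 / (π × 0.875²) = 0.010394. Accumulating E over each segment gives final E = 0.4054.

G0 X-10.83 Y6.25 Z1.50
G1 X0.00 Y0.00 E0.1300
G1 X3.50 Y6.06 E0.2027
G1 X-7.33 Y12.31 E0.3327
G1 X-10.83 Y6.25 E0.4054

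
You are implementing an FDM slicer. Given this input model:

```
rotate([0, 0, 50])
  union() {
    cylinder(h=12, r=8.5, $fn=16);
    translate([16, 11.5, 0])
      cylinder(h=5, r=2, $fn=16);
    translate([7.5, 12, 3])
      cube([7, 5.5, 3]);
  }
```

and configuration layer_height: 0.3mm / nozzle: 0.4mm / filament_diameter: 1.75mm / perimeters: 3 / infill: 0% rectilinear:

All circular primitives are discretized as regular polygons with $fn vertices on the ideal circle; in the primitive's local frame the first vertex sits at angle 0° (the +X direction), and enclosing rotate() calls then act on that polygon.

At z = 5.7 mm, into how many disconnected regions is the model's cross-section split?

At z = 5.7 mm: the r=8.5 cylinder gives a regular 16-gon of circumradius 8.5 (constant along its height); the cylinder at (16, 11.5) is not intersected at this z (z outside [0, 5]); the 7×5.5 cube at (7.5, 12) contributes its full rectangle; Taking the union: the 2 present regions are separate (no shared area or edge), so areas and boundary lengths simply add and each stays a separate island — 2 connected regions; (rotated 50° about Z; rotation is an isometry so areas/perimeters/island counts are preserved). The result has 2 disconnected regions.

2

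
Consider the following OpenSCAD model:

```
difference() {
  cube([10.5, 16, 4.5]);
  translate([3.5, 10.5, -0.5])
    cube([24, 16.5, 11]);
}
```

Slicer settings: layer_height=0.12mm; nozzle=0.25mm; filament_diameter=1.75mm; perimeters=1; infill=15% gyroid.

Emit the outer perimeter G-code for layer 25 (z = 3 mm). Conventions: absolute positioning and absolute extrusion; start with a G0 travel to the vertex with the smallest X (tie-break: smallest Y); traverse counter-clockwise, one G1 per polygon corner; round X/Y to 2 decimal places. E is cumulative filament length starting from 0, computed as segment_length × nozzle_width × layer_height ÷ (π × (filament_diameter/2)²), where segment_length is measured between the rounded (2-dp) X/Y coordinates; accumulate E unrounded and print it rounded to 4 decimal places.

At z = 3 mm: the cube is present — its section is the full 10.5×16 rectangle; the cube at (3.5, 10.5) is present — its section is the full 24×16.5 rectangle; After the difference (first − rest): starting from the 10.5×16 cube, the 24×16.5 cube at (3.5, 10.5) partially overlaps it — only the 38.50 mm² overlap (of its 396.00 mm²) is removed, clipping the outline — 1 connected region. The outline is a single polygon with 6 vertices. Extrusion per mm of travel: 0.25 × 0.12 / (π × 0.875²) = 0.012473. Accumulating E over each segment gives final E = 0.6610.

G0 X0.00 Y0.00 Z3.00
G1 X10.50 Y0.00 E0.1310
G1 X10.50 Y10.50 E0.2619
G1 X3.50 Y10.50 E0.3492
G1 X3.50 Y16.00 E0.4178
G1 X0.00 Y16.00 E0.4615
G1 X0.00 Y0.00 E0.6610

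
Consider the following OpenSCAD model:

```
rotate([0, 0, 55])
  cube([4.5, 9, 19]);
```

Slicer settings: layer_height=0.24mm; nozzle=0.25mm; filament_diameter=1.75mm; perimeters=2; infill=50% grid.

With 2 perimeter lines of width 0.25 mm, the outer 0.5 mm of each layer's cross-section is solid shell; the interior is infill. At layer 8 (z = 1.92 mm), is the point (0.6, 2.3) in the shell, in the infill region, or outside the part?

infill

At z = 1.92 mm: the 4.5×9 cube contributes its full rectangle; (rotated 55° about Z; rotation is an isometry so areas/perimeters/island counts are preserved). Overall, the cross-section is a single solid region. Undo the 55° rotation: the query point maps to (2.228, 0.828) in the un-rotated model frame. The nearest boundary edge runs (0.00, 0.00)→(4.50, 0.00); distance from the point to it = 0.83 mm. The point is inside the cross-section and 0.83 mm from the nearest boundary — more than the 0.5 mm shell width (2 × 0.25), so it's in the infill interior.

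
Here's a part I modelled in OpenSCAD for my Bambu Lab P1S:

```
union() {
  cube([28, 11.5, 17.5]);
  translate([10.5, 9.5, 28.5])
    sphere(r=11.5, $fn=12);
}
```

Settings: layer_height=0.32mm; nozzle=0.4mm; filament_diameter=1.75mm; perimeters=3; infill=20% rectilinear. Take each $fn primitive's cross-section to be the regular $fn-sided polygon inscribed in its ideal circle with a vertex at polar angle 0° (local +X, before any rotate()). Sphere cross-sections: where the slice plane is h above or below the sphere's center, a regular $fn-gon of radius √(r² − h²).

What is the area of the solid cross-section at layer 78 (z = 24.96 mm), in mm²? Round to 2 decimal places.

At z = 24.96 mm: the cube is not intersected at this z (z outside [0, 17.5]); the r=11.5 sphere at (10.5, 9.5) contributes a regular 12-gon of circumradius √(11.5²−3.54²) = 10.942 (area = (12/2)·10.942²·sin(360°/12) = 359.16 mm²); Taking the union: only the r=11.5 sphere at (10.5, 9.5) is present, so the union is just that shape — area = 359.16 mm². Overall, the cross-section is a single solid region. Net area = 359.16 mm².

359.16 mm²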